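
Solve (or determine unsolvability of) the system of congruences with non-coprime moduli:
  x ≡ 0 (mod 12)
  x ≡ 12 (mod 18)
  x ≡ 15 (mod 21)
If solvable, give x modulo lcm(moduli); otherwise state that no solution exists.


Moduli 12, 18, 21 are not pairwise coprime, so CRT works modulo lcm(m_i) when all pairwise compatibility conditions hold.
Pairwise compatibility: gcd(m_i, m_j) must divide a_i - a_j for every pair.
Merge one congruence at a time:
  Start: x ≡ 0 (mod 12).
  Combine with x ≡ 12 (mod 18): gcd(12, 18) = 6; 12 - 0 = 12, which IS divisible by 6, so compatible.
    Write x = 0 + 12·t and substitute into x ≡ 12 (mod 18): 12·t ≡ 12 − 0 = 12 (mod 18).
    Divide the congruence (and modulus) by g = 6: 2·t ≡ 2 (mod 3).
    The inverse of 2 mod 3 is 2 (since 2·2 = 4 = 1·3 + 1), so t ≡ 2·2 = 4 ≡ 1 (mod 3).
    Then x = 0 + 12·1 = 12, valid modulo lcm(12, 18) = 36: x ≡ 12 (mod 36).
  Combine with x ≡ 15 (mod 21): gcd(36, 21) = 3; 15 - 12 = 3, which IS divisible by 3, so compatible.
    Write x = 12 + 36·t and substitute into x ≡ 15 (mod 21): 36·t ≡ 15 − 12 = 3 (mod 21).
    Divide the congruence (and modulus) by g = 3: 12·t ≡ 1 (mod 7).
    Reduce coefficients mod 7: 5·t ≡ 1 (mod 7).
    The inverse of 5 mod 7 is 3 (since 5·3 = 15 = 2·7 + 1), so t ≡ 3·1 = 3 ≡ 3 (mod 7).
    Then x = 12 + 36·3 = 120, valid modulo lcm(36, 21) = 252: x ≡ 120 (mod 252).
Verify: 120 mod 12 = 0, 120 mod 18 = 12, 120 mod 21 = 15.

x ≡ 120 (mod 252).


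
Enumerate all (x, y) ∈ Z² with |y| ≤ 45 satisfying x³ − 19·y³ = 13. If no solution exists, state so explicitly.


The equation is x³ - 19y³ = 13. For fixed y, x³ = 19·y³ + 13, so a solution requires the RHS to be a perfect cube.
Strategy: iterate y from -45 to 45, compute RHS = 19·y³ + 13, and check whether it is a (positive or negative) perfect cube.
Check small values of y:
  y = 0: RHS = 13 is not a perfect cube.
  y = 1: RHS = 32 is not a perfect cube.
  y = -1: RHS = -6 is not a perfect cube.
  y = 2: RHS = 165 is not a perfect cube.
  y = -2: RHS = -139 is not a perfect cube.
  y = 3: RHS = 526 is not a perfect cube.
  y = -3: RHS = -500 is not a perfect cube.
Continuing the search up to |y| = 45 finds no solutions either.
No (x, y) in the scanned range satisfies the equation.

No integer solutions with |y| ≤ 45.


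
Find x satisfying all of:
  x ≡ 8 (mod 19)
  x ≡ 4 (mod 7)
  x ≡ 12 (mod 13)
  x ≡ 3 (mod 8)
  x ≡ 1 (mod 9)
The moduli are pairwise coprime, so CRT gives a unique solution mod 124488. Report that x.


Product of moduli M = 19 · 7 · 13 · 8 · 9 = 124488.
Merge one congruence at a time:
  Start: x ≡ 8 (mod 19).
  Combine with x ≡ 4 (mod 7); new modulus lcm = 133.
    Write x = 8 + 19·t and substitute into x ≡ 4 (mod 7): 19·t ≡ 4 − 8 = -4 (mod 7).
    Reduce coefficients mod 7: 5·t ≡ 3 (mod 7).
    The inverse of 5 mod 7 is 3 (since 5·3 = 15 = 2·7 + 1), so t ≡ 3·3 = 9 ≡ 2 (mod 7).
    Then x = 8 + 19·2 = 46, valid modulo lcm(19, 7) = 133: x ≡ 46 (mod 133).
  Combine with x ≡ 12 (mod 13); new modulus lcm = 1729.
    Write x = 46 + 133·t and substitute into x ≡ 12 (mod 13): 133·t ≡ 12 − 46 = -34 (mod 13).
    Reduce coefficients mod 13: 3·t ≡ 5 (mod 13).
    The inverse of 3 mod 13 is 9 (since 3·9 = 27 = 2·13 + 1), so t ≡ 9·5 = 45 ≡ 6 (mod 13).
    Then x = 46 + 133·6 = 844, valid modulo lcm(133, 13) = 1729: x ≡ 844 (mod 1729).
  Combine with x ≡ 3 (mod 8); new modulus lcm = 13832.
    Write x = 844 + 1729·t and substitute into x ≡ 3 (mod 8): 1729·t ≡ 3 − 844 = -841 (mod 8).
    Reduce coefficients mod 8: 1·t ≡ 7 (mod 8).
    So t ≡ 7 (mod 8).
    Then x = 844 + 1729·7 = 12947, valid modulo lcm(1729, 8) = 13832: x ≡ 12947 (mod 13832).
  Combine with x ≡ 1 (mod 9); new modulus lcm = 124488.
    Write x = 12947 + 13832·t and substitute into x ≡ 1 (mod 9): 13832·t ≡ 1 − 12947 = -12946 (mod 9).
    Reduce coefficients mod 9: 8·t ≡ 5 (mod 9).
    The inverse of 8 mod 9 is 8 (since 8·8 = 64 = 7·9 + 1), so t ≡ 8·5 = 40 ≡ 4 (mod 9).
    Then x = 12947 + 13832·4 = 68275, valid modulo lcm(13832, 9) = 124488: x ≡ 68275 (mod 124488).
Verify against each original: 68275 mod 19 = 8, 68275 mod 7 = 4, 68275 mod 13 = 12, 68275 mod 8 = 3, 68275 mod 9 = 1.

x ≡ 68275 (mod 124488).


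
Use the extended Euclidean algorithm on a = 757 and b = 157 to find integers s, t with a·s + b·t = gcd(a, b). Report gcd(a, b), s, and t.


Euclidean algorithm on (757, 157) — divide until remainder is 0:
  757 = 4 · 157 + 129
  157 = 1 · 129 + 28
  129 = 4 · 28 + 17
  28 = 1 · 17 + 11
  17 = 1 · 11 + 6
  11 = 1 · 6 + 5
  6 = 1 · 5 + 1
  5 = 5 · 1 + 0
gcd(757, 157) = 1.
Track Bezout coefficients alongside the remainders: start with r₀ = 757 = a·1 + b·0 (s = 1, t = 0) and r₁ = 157 = a·0 + b·1 (s = 0, t = 1); each new remainder r_{k+1} = r_{k-1} − q_k·r_k inherits s_{k+1} = s_{k-1} − q_k·s_k, t_{k+1} = t_{k-1} − q_k·t_k, so r_k = a·s_k + b·t_k at every step:
  q = 4: r = 129, s = 1 − 4·0 = 1, t = 0 − 4·1 = -4  (check: 757·1 + 157·(-4) = 129)
  q = 1: r = 28, s = 0 − 1·1 = -1, t = 1 − 1·(-4) = 5  (check: 757·(-1) + 157·5 = 28)
  q = 4: r = 17, s = 1 − 4·(-1) = 5, t = -4 − 4·5 = -24  (check: 757·5 + 157·(-24) = 17)
  q = 1: r = 11, s = -1 − 1·5 = -6, t = 5 − 1·(-24) = 29  (check: 757·(-6) + 157·29 = 11)
  q = 1: r = 6, s = 5 − 1·(-6) = 11, t = -24 − 1·29 = -53  (check: 757·11 + 157·(-53) = 6)
  q = 1: r = 5, s = -6 − 1·11 = -17, t = 29 − 1·(-53) = 82  (check: 757·(-17) + 157·82 = 5)
  q = 1: r = 1, s = 11 − 1·(-17) = 28, t = -53 − 1·82 = -135  (check: 757·28 + 157·(-135) = 1)
The row with r = 1 (the gcd) gives the Bezout coefficients s = 28, t = -135.
Result: 757 · (28) + 157 · (-135) = 1.

gcd(757, 157) = 1; s = 28, t = -135 (check: 757·28 + 157·(-135) = 1).


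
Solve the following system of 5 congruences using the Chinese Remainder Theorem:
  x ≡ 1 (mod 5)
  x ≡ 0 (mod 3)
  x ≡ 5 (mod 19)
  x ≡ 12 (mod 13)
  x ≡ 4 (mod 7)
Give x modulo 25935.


Product of moduli M = 5 · 3 · 19 · 13 · 7 = 25935.
Merge one congruence at a time:
  Start: x ≡ 1 (mod 5).
  Combine with x ≡ 0 (mod 3); new modulus lcm = 15.
    Write x = 1 + 5·t and substitute into x ≡ 0 (mod 3): 5·t ≡ 0 − 1 = -1 (mod 3).
    Reduce coefficients mod 3: 2·t ≡ 2 (mod 3).
    The inverse of 2 mod 3 is 2 (since 2·2 = 4 = 1·3 + 1), so t ≡ 2·2 = 4 ≡ 1 (mod 3).
    Then x = 1 + 5·1 = 6, valid modulo lcm(5, 3) = 15: x ≡ 6 (mod 15).
  Combine with x ≡ 5 (mod 19); new modulus lcm = 285.
    Write x = 6 + 15·t and substitute into x ≡ 5 (mod 19): 15·t ≡ 5 − 6 = -1 (mod 19).
    Reduce coefficients mod 19: 15·t ≡ 18 (mod 19).
    The inverse of 15 mod 19 is 14 (since 15·14 = 210 = 11·19 + 1), so t ≡ 14·18 = 252 ≡ 5 (mod 19).
    Then x = 6 + 15·5 = 81, valid modulo lcm(15, 19) = 285: x ≡ 81 (mod 285).
  Combine with x ≡ 12 (mod 13); new modulus lcm = 3705.
    Write x = 81 + 285·t and substitute into x ≡ 12 (mod 13): 285·t ≡ 12 − 81 = -69 (mod 13).
    Reduce coefficients mod 13: 12·t ≡ 9 (mod 13).
    The inverse of 12 mod 13 is 12 (since 12·12 = 144 = 11·13 + 1), so t ≡ 12·9 = 108 ≡ 4 (mod 13).
    Then x = 81 + 285·4 = 1221, valid modulo lcm(285, 13) = 3705: x ≡ 1221 (mod 3705).
  Combine with x ≡ 4 (mod 7); new modulus lcm = 25935.
    Write x = 1221 + 3705·t and substitute into x ≡ 4 (mod 7): 3705·t ≡ 4 − 1221 = -1217 (mod 7).
    Reduce coefficients mod 7: 2·t ≡ 1 (mod 7).
    The inverse of 2 mod 7 is 4 (since 2·4 = 8 = 1·7 + 1), so t ≡ 4·1 = 4 ≡ 4 (mod 7).
    Then x = 1221 + 3705·4 = 16041, valid modulo lcm(3705, 7) = 25935: x ≡ 16041 (mod 25935).
Verify against each original: 16041 mod 5 = 1, 16041 mod 3 = 0, 16041 mod 19 = 5, 16041 mod 13 = 12, 16041 mod 7 = 4.

x ≡ 16041 (mod 25935).


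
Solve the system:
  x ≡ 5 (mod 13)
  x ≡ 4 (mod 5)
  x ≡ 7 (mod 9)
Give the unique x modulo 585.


Moduli 13, 5, 9 are pairwise coprime; by CRT there is a unique solution modulo M = 13 · 5 · 9 = 585.
Solve pairwise, accumulating the modulus:
  Start with x ≡ 5 (mod 13).
  Combine with x ≡ 4 (mod 5): since gcd(13, 5) = 1, we get a unique residue mod 65.
    Write x = 5 + 13·t and substitute into x ≡ 4 (mod 5): 13·t ≡ 4 − 5 = -1 (mod 5).
    Reduce coefficients mod 5: 3·t ≡ 4 (mod 5).
    The inverse of 3 mod 5 is 2 (since 3·2 = 6 = 1·5 + 1), so t ≡ 2·4 = 8 ≡ 3 (mod 5).
    Then x = 5 + 13·3 = 44, valid modulo lcm(13, 5) = 65: x ≡ 44 (mod 65).
  Combine with x ≡ 7 (mod 9): since gcd(65, 9) = 1, we get a unique residue mod 585.
    Write x = 44 + 65·t and substitute into x ≡ 7 (mod 9): 65·t ≡ 7 − 44 = -37 (mod 9).
    Reduce coefficients mod 9: 2·t ≡ 8 (mod 9).
    The inverse of 2 mod 9 is 5 (since 2·5 = 10 = 1·9 + 1), so t ≡ 5·8 = 40 ≡ 4 (mod 9).
    Then x = 44 + 65·4 = 304, valid modulo lcm(65, 9) = 585: x ≡ 304 (mod 585).
Verify: 304 mod 13 = 5 ✓, 304 mod 5 = 4 ✓, 304 mod 9 = 7 ✓.

x ≡ 304 (mod 585).


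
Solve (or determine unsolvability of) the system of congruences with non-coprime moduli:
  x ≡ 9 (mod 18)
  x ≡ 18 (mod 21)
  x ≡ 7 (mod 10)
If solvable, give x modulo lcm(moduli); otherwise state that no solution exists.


Moduli 18, 21, 10 are not pairwise coprime, so CRT works modulo lcm(m_i) when all pairwise compatibility conditions hold.
Pairwise compatibility: gcd(m_i, m_j) must divide a_i - a_j for every pair.
Merge one congruence at a time:
  Start: x ≡ 9 (mod 18).
  Combine with x ≡ 18 (mod 21): gcd(18, 21) = 3; 18 - 9 = 9, which IS divisible by 3, so compatible.
    Write x = 9 + 18·t and substitute into x ≡ 18 (mod 21): 18·t ≡ 18 − 9 = 9 (mod 21).
    Divide the congruence (and modulus) by g = 3: 6·t ≡ 3 (mod 7).
    The inverse of 6 mod 7 is 6 (since 6·6 = 36 = 5·7 + 1), so t ≡ 6·3 = 18 ≡ 4 (mod 7).
    Then x = 9 + 18·4 = 81, valid modulo lcm(18, 21) = 126: x ≡ 81 (mod 126).
  Combine with x ≡ 7 (mod 10): gcd(126, 10) = 2; 7 - 81 = -74, which IS divisible by 2, so compatible.
    Write x = 81 + 126·t and substitute into x ≡ 7 (mod 10): 126·t ≡ 7 − 81 = -74 (mod 10).
    Divide the congruence (and modulus) by g = 2: 63·t ≡ -37 (mod 5).
    Reduce coefficients mod 5: 3·t ≡ 3 (mod 5).
    The inverse of 3 mod 5 is 2 (since 3·2 = 6 = 1·5 + 1), so t ≡ 2·3 = 6 ≡ 1 (mod 5).
    Then x = 81 + 126·1 = 207, valid modulo lcm(126, 10) = 630: x ≡ 207 (mod 630).
Verify: 207 mod 18 = 9, 207 mod 21 = 18, 207 mod 10 = 7.

x ≡ 207 (mod 630).


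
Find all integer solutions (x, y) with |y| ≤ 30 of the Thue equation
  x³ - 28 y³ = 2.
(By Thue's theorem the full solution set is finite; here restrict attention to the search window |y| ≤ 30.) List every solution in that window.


The equation is x³ - 28y³ = 2. For fixed y, x³ = 28·y³ + 2, so a solution requires the RHS to be a perfect cube.
Strategy: iterate y from -30 to 30, compute RHS = 28·y³ + 2, and check whether it is a (positive or negative) perfect cube.
Check small values of y:
  y = 0: RHS = 2 is not a perfect cube.
  y = 1: RHS = 30 is not a perfect cube.
  y = -1: RHS = -26 is not a perfect cube.
  y = 2: RHS = 226 is not a perfect cube.
  y = -2: RHS = -222 is not a perfect cube.
  y = 3: RHS = 758 is not a perfect cube.
  y = -3: RHS = -754 is not a perfect cube.
Continuing the search up to |y| = 30 finds no solutions either.
No (x, y) in the scanned range satisfies the equation.

No integer solutions with |y| ≤ 30.


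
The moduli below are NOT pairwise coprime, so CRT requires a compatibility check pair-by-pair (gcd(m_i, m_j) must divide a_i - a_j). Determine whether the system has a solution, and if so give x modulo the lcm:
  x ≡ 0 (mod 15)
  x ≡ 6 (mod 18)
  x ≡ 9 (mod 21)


Moduli 15, 18, 21 are not pairwise coprime, so CRT works modulo lcm(m_i) when all pairwise compatibility conditions hold.
Pairwise compatibility: gcd(m_i, m_j) must divide a_i - a_j for every pair.
Merge one congruence at a time:
  Start: x ≡ 0 (mod 15).
  Combine with x ≡ 6 (mod 18): gcd(15, 18) = 3; 6 - 0 = 6, which IS divisible by 3, so compatible.
    Write x = 0 + 15·t and substitute into x ≡ 6 (mod 18): 15·t ≡ 6 − 0 = 6 (mod 18).
    Divide the congruence (and modulus) by g = 3: 5·t ≡ 2 (mod 6).
    The inverse of 5 mod 6 is 5 (since 5·5 = 25 = 4·6 + 1), so t ≡ 5·2 = 10 ≡ 4 (mod 6).
    Then x = 0 + 15·4 = 60, valid modulo lcm(15, 18) = 90: x ≡ 60 (mod 90).
  Combine with x ≡ 9 (mod 21): gcd(90, 21) = 3; 9 - 60 = -51, which IS divisible by 3, so compatible.
    Write x = 60 + 90·t and substitute into x ≡ 9 (mod 21): 90·t ≡ 9 − 60 = -51 (mod 21).
    Divide the congruence (and modulus) by g = 3: 30·t ≡ -17 (mod 7).
    Reduce coefficients mod 7: 2·t ≡ 4 (mod 7).
    The inverse of 2 mod 7 is 4 (since 2·4 = 8 = 1·7 + 1), so t ≡ 4·4 = 16 ≡ 2 (mod 7).
    Then x = 60 + 90·2 = 240, valid modulo lcm(90, 21) = 630: x ≡ 240 (mod 630).
Verify: 240 mod 15 = 0, 240 mod 18 = 6, 240 mod 21 = 9.

x ≡ 240 (mod 630).


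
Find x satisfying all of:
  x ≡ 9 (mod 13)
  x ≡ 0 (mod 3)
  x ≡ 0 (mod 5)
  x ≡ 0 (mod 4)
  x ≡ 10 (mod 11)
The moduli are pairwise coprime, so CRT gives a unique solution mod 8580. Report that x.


Product of moduli M = 13 · 3 · 5 · 4 · 11 = 8580.
Merge one congruence at a time:
  Start: x ≡ 9 (mod 13).
  Combine with x ≡ 0 (mod 3); new modulus lcm = 39.
    Write x = 9 + 13·t and substitute into x ≡ 0 (mod 3): 13·t ≡ 0 − 9 = -9 (mod 3).
    Reduce coefficients mod 3: 1·t ≡ 0 (mod 3).
    So t ≡ 0 (mod 3).
    Then x = 9 + 13·0 = 9, valid modulo lcm(13, 3) = 39: x ≡ 9 (mod 39).
  Combine with x ≡ 0 (mod 5); new modulus lcm = 195.
    Write x = 9 + 39·t and substitute into x ≡ 0 (mod 5): 39·t ≡ 0 − 9 = -9 (mod 5).
    Reduce coefficients mod 5: 4·t ≡ 1 (mod 5).
    The inverse of 4 mod 5 is 4 (since 4·4 = 16 = 3·5 + 1), so t ≡ 4·1 = 4 ≡ 4 (mod 5).
    Then x = 9 + 39·4 = 165, valid modulo lcm(39, 5) = 195: x ≡ 165 (mod 195).
  Combine with x ≡ 0 (mod 4); new modulus lcm = 780.
    Write x = 165 + 195·t and substitute into x ≡ 0 (mod 4): 195·t ≡ 0 − 165 = -165 (mod 4).
    Reduce coefficients mod 4: 3·t ≡ 3 (mod 4).
    The inverse of 3 mod 4 is 3 (since 3·3 = 9 = 2·4 + 1), so t ≡ 3·3 = 9 ≡ 1 (mod 4).
    Then x = 165 + 195·1 = 360, valid modulo lcm(195, 4) = 780: x ≡ 360 (mod 780).
  Combine with x ≡ 10 (mod 11); new modulus lcm = 8580.
    Write x = 360 + 780·t and substitute into x ≡ 10 (mod 11): 780·t ≡ 10 − 360 = -350 (mod 11).
    Reduce coefficients mod 11: 10·t ≡ 2 (mod 11).
    The inverse of 10 mod 11 is 10 (since 10·10 = 100 = 9·11 + 1), so t ≡ 10·2 = 20 ≡ 9 (mod 11).
    Then x = 360 + 780·9 = 7380, valid modulo lcm(780, 11) = 8580: x ≡ 7380 (mod 8580).
Verify against each original: 7380 mod 13 = 9, 7380 mod 3 = 0, 7380 mod 5 = 0, 7380 mod 4 = 0, 7380 mod 11 = 10.

x ≡ 7380 (mod 8580).


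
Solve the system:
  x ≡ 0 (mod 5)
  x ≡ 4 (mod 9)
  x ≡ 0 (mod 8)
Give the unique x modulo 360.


Moduli 5, 9, 8 are pairwise coprime; by CRT there is a unique solution modulo M = 5 · 9 · 8 = 360.
Solve pairwise, accumulating the modulus:
  Start with x ≡ 0 (mod 5).
  Combine with x ≡ 4 (mod 9): since gcd(5, 9) = 1, we get a unique residue mod 45.
    Write x = 0 + 5·t and substitute into x ≡ 4 (mod 9): 5·t ≡ 4 − 0 = 4 (mod 9).
    The inverse of 5 mod 9 is 2 (since 5·2 = 10 = 1·9 + 1), so t ≡ 2·4 = 8 ≡ 8 (mod 9).
    Then x = 0 + 5·8 = 40, valid modulo lcm(5, 9) = 45: x ≡ 40 (mod 45).
  Combine with x ≡ 0 (mod 8): since gcd(45, 8) = 1, we get a unique residue mod 360.
    Write x = 40 + 45·t and substitute into x ≡ 0 (mod 8): 45·t ≡ 0 − 40 = -40 (mod 8).
    Reduce coefficients mod 8: 5·t ≡ 0 (mod 8).
    The inverse of 5 mod 8 is 5 (since 5·5 = 25 = 3·8 + 1), so t ≡ 5·0 = 0 ≡ 0 (mod 8).
    Then x = 40 + 45·0 = 40, valid modulo lcm(45, 8) = 360: x ≡ 40 (mod 360).
Verify: 40 mod 5 = 0 ✓, 40 mod 9 = 4 ✓, 40 mod 8 = 0 ✓.

x ≡ 40 (mod 360).


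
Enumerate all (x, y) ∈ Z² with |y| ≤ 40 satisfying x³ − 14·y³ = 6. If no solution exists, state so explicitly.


The equation is x³ - 14y³ = 6. For fixed y, x³ = 14·y³ + 6, so a solution requires the RHS to be a perfect cube.
Strategy: iterate y from -40 to 40, compute RHS = 14·y³ + 6, and check whether it is a (positive or negative) perfect cube.
Check small values of y:
  y = 0: RHS = 6 is not a perfect cube.
  y = 1: RHS = 20 is not a perfect cube.
  y = -1: RHS = -8 = (-2)³ ⇒ x = -2 works.
  y = 2: RHS = 118 is not a perfect cube.
  y = -2: RHS = -106 is not a perfect cube.
  y = 3: RHS = 384 is not a perfect cube.
  y = -3: RHS = -372 is not a perfect cube.
Continuing the search up to |y| = 40 finds no further solutions beyond those listed.
Collected solutions: (-2, -1).

Solutions (with |y| ≤ 40): (-2, -1).


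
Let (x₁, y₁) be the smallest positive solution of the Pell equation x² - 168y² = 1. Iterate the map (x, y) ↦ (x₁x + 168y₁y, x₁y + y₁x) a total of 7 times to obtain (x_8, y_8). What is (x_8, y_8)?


Step 1: Find the fundamental solution (x₁, y₁) of x² - 168y² = 1.
  Expand √168 as a continued fraction. a₀ = ⌊√168⌋ = 12; iterate m_{k+1} = d_k·a_k − m_k, d_{k+1} = (168 − m_{k+1}²)/d_k, a_{k+1} = ⌊(a₀ + m_{k+1})/d_{k+1}⌋ (starting m₀ = 0, d₀ = 1), with convergents p_k = a_k·p_{k-1} + p_{k-2}, q_k = a_k·q_{k-1} + q_{k-2} (p₋₁ = 1, q₋₁ = 0):
  k = 0: a₀ = 12; p₀/q₀ = 12/1; p₀² − 168·q₀² = 144 − 168 = -24.
  k = 1: m = 12, d = 24, a = ⌊(12 + 12)/24⌋ = 1; p/q = (1·12 + 1)/(1·1 + 0) = 13/1; p² − 168·q² = 169 − 168 = 1.
  The first convergent with p² − 168·q² = 1 gives the fundamental solution (x₁, y₁) = (13, 1).
Step 2: Apply the recurrence (x_{n+1}, y_{n+1}) = (x₁x_n + 168y₁y_n, x₁y_n + y₁x_n) repeatedly.
  From (x_1, y_1) = (13, 1): x_2 = 13·13 + 168·1·1 = 337; y_2 = 13·1 + 1·13 = 26.
  From (x_2, y_2) = (337, 26): x_3 = 13·337 + 168·1·26 = 8749; y_3 = 13·26 + 1·337 = 675.
  From (x_3, y_3) = (8749, 675): x_4 = 13·8749 + 168·1·675 = 227137; y_4 = 13·675 + 1·8749 = 17524.
  From (x_4, y_4) = (227137, 17524): x_5 = 13·227137 + 168·1·17524 = 5896813; y_5 = 13·17524 + 1·227137 = 454949.
  From (x_5, y_5) = (5896813, 454949): x_6 = 13·5896813 + 168·1·454949 = 153090001; y_6 = 13·454949 + 1·5896813 = 11811150.
  From (x_6, y_6) = (153090001, 11811150): x_7 = 13·153090001 + 168·1·11811150 = 3974443213; y_7 = 13·11811150 + 1·153090001 = 306634951.
  From (x_7, y_7) = (3974443213, 306634951): x_8 = 13·3974443213 + 168·1·306634951 = 103182433537; y_8 = 13·306634951 + 1·3974443213 = 7960697576.
Step 3: Verify x_8² - 168·y_8² = 10646614590617422330369 - 10646614590617422330368 = 1 (should be 1). ✓

(x_1, y_1) = (13, 1); (x_8, y_8) = (103182433537, 7960697576).


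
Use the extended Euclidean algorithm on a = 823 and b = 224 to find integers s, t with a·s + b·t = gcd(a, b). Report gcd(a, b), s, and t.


Euclidean algorithm on (823, 224) — divide until remainder is 0:
  823 = 3 · 224 + 151
  224 = 1 · 151 + 73
  151 = 2 · 73 + 5
  73 = 14 · 5 + 3
  5 = 1 · 3 + 2
  3 = 1 · 2 + 1
  2 = 2 · 1 + 0
gcd(823, 224) = 1.
Track Bezout coefficients alongside the remainders: start with r₀ = 823 = a·1 + b·0 (s = 1, t = 0) and r₁ = 224 = a·0 + b·1 (s = 0, t = 1); each new remainder r_{k+1} = r_{k-1} − q_k·r_k inherits s_{k+1} = s_{k-1} − q_k·s_k, t_{k+1} = t_{k-1} − q_k·t_k, so r_k = a·s_k + b·t_k at every step:
  q = 3: r = 151, s = 1 − 3·0 = 1, t = 0 − 3·1 = -3  (check: 823·1 + 224·(-3) = 151)
  q = 1: r = 73, s = 0 − 1·1 = -1, t = 1 − 1·(-3) = 4  (check: 823·(-1) + 224·4 = 73)
  q = 2: r = 5, s = 1 − 2·(-1) = 3, t = -3 − 2·4 = -11  (check: 823·3 + 224·(-11) = 5)
  q = 14: r = 3, s = -1 − 14·3 = -43, t = 4 − 14·(-11) = 158  (check: 823·(-43) + 224·158 = 3)
  q = 1: r = 2, s = 3 − 1·(-43) = 46, t = -11 − 1·158 = -169  (check: 823·46 + 224·(-169) = 2)
  q = 1: r = 1, s = -43 − 1·46 = -89, t = 158 − 1·(-169) = 327  (check: 823·(-89) + 224·327 = 1)
The row with r = 1 (the gcd) gives the Bezout coefficients s = -89, t = 327.
Result: 823 · (-89) + 224 · (327) = 1.

gcd(823, 224) = 1; s = -89, t = 327 (check: 823·(-89) + 224·327 = 1).


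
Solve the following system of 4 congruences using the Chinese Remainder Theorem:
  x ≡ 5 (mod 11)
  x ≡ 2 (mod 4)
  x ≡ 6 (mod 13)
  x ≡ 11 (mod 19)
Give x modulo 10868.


Product of moduli M = 11 · 4 · 13 · 19 = 10868.
Merge one congruence at a time:
  Start: x ≡ 5 (mod 11).
  Combine with x ≡ 2 (mod 4); new modulus lcm = 44.
    Write x = 5 + 11·t and substitute into x ≡ 2 (mod 4): 11·t ≡ 2 − 5 = -3 (mod 4).
    Reduce coefficients mod 4: 3·t ≡ 1 (mod 4).
    The inverse of 3 mod 4 is 3 (since 3·3 = 9 = 2·4 + 1), so t ≡ 3·1 = 3 ≡ 3 (mod 4).
    Then x = 5 + 11·3 = 38, valid modulo lcm(11, 4) = 44: x ≡ 38 (mod 44).
  Combine with x ≡ 6 (mod 13); new modulus lcm = 572.
    Write x = 38 + 44·t and substitute into x ≡ 6 (mod 13): 44·t ≡ 6 − 38 = -32 (mod 13).
    Reduce coefficients mod 13: 5·t ≡ 7 (mod 13).
    The inverse of 5 mod 13 is 8 (since 5·8 = 40 = 3·13 + 1), so t ≡ 8·7 = 56 ≡ 4 (mod 13).
    Then x = 38 + 44·4 = 214, valid modulo lcm(44, 13) = 572: x ≡ 214 (mod 572).
  Combine with x ≡ 11 (mod 19); new modulus lcm = 10868.
    Write x = 214 + 572·t and substitute into x ≡ 11 (mod 19): 572·t ≡ 11 − 214 = -203 (mod 19).
    Reduce coefficients mod 19: 2·t ≡ 6 (mod 19).
    The inverse of 2 mod 19 is 10 (since 2·10 = 20 = 1·19 + 1), so t ≡ 10·6 = 60 ≡ 3 (mod 19).
    Then x = 214 + 572·3 = 1930, valid modulo lcm(572, 19) = 10868: x ≡ 1930 (mod 10868).
Verify against each original: 1930 mod 11 = 5, 1930 mod 4 = 2, 1930 mod 13 = 6, 1930 mod 19 = 11.

x ≡ 1930 (mod 10868).


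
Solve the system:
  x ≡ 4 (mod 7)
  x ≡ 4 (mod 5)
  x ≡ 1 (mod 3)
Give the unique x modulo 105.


Moduli 7, 5, 3 are pairwise coprime; by CRT there is a unique solution modulo M = 7 · 5 · 3 = 105.
Solve pairwise, accumulating the modulus:
  Start with x ≡ 4 (mod 7).
  Combine with x ≡ 4 (mod 5): since gcd(7, 5) = 1, we get a unique residue mod 35.
    Write x = 4 + 7·t and substitute into x ≡ 4 (mod 5): 7·t ≡ 4 − 4 = 0 (mod 5).
    Reduce coefficients mod 5: 2·t ≡ 0 (mod 5).
    The inverse of 2 mod 5 is 3 (since 2·3 = 6 = 1·5 + 1), so t ≡ 3·0 = 0 ≡ 0 (mod 5).
    Then x = 4 + 7·0 = 4, valid modulo lcm(7, 5) = 35: x ≡ 4 (mod 35).
  Combine with x ≡ 1 (mod 3): since gcd(35, 3) = 1, we get a unique residue mod 105.
    Write x = 4 + 35·t and substitute into x ≡ 1 (mod 3): 35·t ≡ 1 − 4 = -3 (mod 3).
    Reduce coefficients mod 3: 2·t ≡ 0 (mod 3).
    The inverse of 2 mod 3 is 2 (since 2·2 = 4 = 1·3 + 1), so t ≡ 2·0 = 0 ≡ 0 (mod 3).
    Then x = 4 + 35·0 = 4, valid modulo lcm(35, 3) = 105: x ≡ 4 (mod 105).
Verify: 4 mod 7 = 4 ✓, 4 mod 5 = 4 ✓, 4 mod 3 = 1 ✓.

x ≡ 4 (mod 105).


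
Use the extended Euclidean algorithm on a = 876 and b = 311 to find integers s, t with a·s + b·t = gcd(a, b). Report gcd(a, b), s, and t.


Euclidean algorithm on (876, 311) — divide until remainder is 0:
  876 = 2 · 311 + 254
  311 = 1 · 254 + 57
  254 = 4 · 57 + 26
  57 = 2 · 26 + 5
  26 = 5 · 5 + 1
  5 = 5 · 1 + 0
gcd(876, 311) = 1.
Track Bezout coefficients alongside the remainders: start with r₀ = 876 = a·1 + b·0 (s = 1, t = 0) and r₁ = 311 = a·0 + b·1 (s = 0, t = 1); each new remainder r_{k+1} = r_{k-1} − q_k·r_k inherits s_{k+1} = s_{k-1} − q_k·s_k, t_{k+1} = t_{k-1} − q_k·t_k, so r_k = a·s_k + b·t_k at every step:
  q = 2: r = 254, s = 1 − 2·0 = 1, t = 0 − 2·1 = -2  (check: 876·1 + 311·(-2) = 254)
  q = 1: r = 57, s = 0 − 1·1 = -1, t = 1 − 1·(-2) = 3  (check: 876·(-1) + 311·3 = 57)
  q = 4: r = 26, s = 1 − 4·(-1) = 5, t = -2 − 4·3 = -14  (check: 876·5 + 311·(-14) = 26)
  q = 2: r = 5, s = -1 − 2·5 = -11, t = 3 − 2·(-14) = 31  (check: 876·(-11) + 311·31 = 5)
  q = 5: r = 1, s = 5 − 5·(-11) = 60, t = -14 − 5·31 = -169  (check: 876·60 + 311·(-169) = 1)
The row with r = 1 (the gcd) gives the Bezout coefficients s = 60, t = -169.
Result: 876 · (60) + 311 · (-169) = 1.

gcd(876, 311) = 1; s = 60, t = -169 (check: 876·60 + 311·(-169) = 1).


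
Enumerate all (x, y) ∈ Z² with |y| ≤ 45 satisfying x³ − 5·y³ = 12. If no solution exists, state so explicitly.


The equation is x³ - 5y³ = 12. For fixed y, x³ = 5·y³ + 12, so a solution requires the RHS to be a perfect cube.
Strategy: iterate y from -45 to 45, compute RHS = 5·y³ + 12, and check whether it is a (positive or negative) perfect cube.
Check small values of y:
  y = 0: RHS = 12 is not a perfect cube.
  y = 1: RHS = 17 is not a perfect cube.
  y = -1: RHS = 7 is not a perfect cube.
  y = 2: RHS = 52 is not a perfect cube.
  y = -2: RHS = -28 is not a perfect cube.
  y = 3: RHS = 147 is not a perfect cube.
  y = -3: RHS = -123 is not a perfect cube.
Continuing the search up to |y| = 45 finds no solutions either.
No (x, y) in the scanned range satisfies the equation.

No integer solutions with |y| ≤ 45.


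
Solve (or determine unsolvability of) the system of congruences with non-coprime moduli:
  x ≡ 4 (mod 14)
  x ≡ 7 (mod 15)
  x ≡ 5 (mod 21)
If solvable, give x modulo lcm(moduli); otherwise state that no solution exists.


Moduli 14, 15, 21 are not pairwise coprime, so CRT works modulo lcm(m_i) when all pairwise compatibility conditions hold.
Pairwise compatibility: gcd(m_i, m_j) must divide a_i - a_j for every pair.
Merge one congruence at a time:
  Start: x ≡ 4 (mod 14).
  Combine with x ≡ 7 (mod 15): gcd(14, 15) = 1; 7 - 4 = 3, which IS divisible by 1, so compatible.
    Write x = 4 + 14·t and substitute into x ≡ 7 (mod 15): 14·t ≡ 7 − 4 = 3 (mod 15).
    The inverse of 14 mod 15 is 14 (since 14·14 = 196 = 13·15 + 1), so t ≡ 14·3 = 42 ≡ 12 (mod 15).
    Then x = 4 + 14·12 = 172, valid modulo lcm(14, 15) = 210: x ≡ 172 (mod 210).
  Combine with x ≡ 5 (mod 21): gcd(210, 21) = 21, and 5 - 172 = -167 is NOT divisible by 21.
    ⇒ system is inconsistent (no integer solution).

No solution (the system is inconsistent).


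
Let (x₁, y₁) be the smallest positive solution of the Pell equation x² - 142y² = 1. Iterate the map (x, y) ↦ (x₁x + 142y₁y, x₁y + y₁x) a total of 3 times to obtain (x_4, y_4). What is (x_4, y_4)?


Step 1: Find the fundamental solution (x₁, y₁) of x² - 142y² = 1.
  Expand √142 as a continued fraction. a₀ = ⌊√142⌋ = 11; iterate m_{k+1} = d_k·a_k − m_k, d_{k+1} = (142 − m_{k+1}²)/d_k, a_{k+1} = ⌊(a₀ + m_{k+1})/d_{k+1}⌋ (starting m₀ = 0, d₀ = 1), with convergents p_k = a_k·p_{k-1} + p_{k-2}, q_k = a_k·q_{k-1} + q_{k-2} (p₋₁ = 1, q₋₁ = 0):
  k = 0: a₀ = 11; p₀/q₀ = 11/1; p₀² − 142·q₀² = 121 − 142 = -21.
  k = 1: m = 11, d = 21, a = ⌊(11 + 11)/21⌋ = 1; p/q = (1·11 + 1)/(1·1 + 0) = 12/1; p² − 142·q² = 144 − 142 = 2.
  k = 2: m = 10, d = 2, a = ⌊(11 + 10)/2⌋ = 10; p/q = (10·12 + 11)/(10·1 + 1) = 131/11; p² − 142·q² = 17161 − 17182 = -21.
  k = 3: m = 10, d = 21, a = ⌊(11 + 10)/21⌋ = 1; p/q = (1·131 + 12)/(1·11 + 1) = 143/12; p² − 142·q² = 20449 − 20448 = 1.
  The first convergent with p² − 142·q² = 1 gives the fundamental solution (x₁, y₁) = (143, 12).
Step 2: Apply the recurrence (x_{n+1}, y_{n+1}) = (x₁x_n + 142y₁y_n, x₁y_n + y₁x_n) repeatedly.
  From (x_1, y_1) = (143, 12): x_2 = 143·143 + 142·12·12 = 40897; y_2 = 143·12 + 12·143 = 3432.
  From (x_2, y_2) = (40897, 3432): x_3 = 143·40897 + 142·12·3432 = 11696399; y_3 = 143·3432 + 12·40897 = 981540.
  From (x_3, y_3) = (11696399, 981540): x_4 = 143·11696399 + 142·12·981540 = 3345129217; y_4 = 143·981540 + 12·11696399 = 280717008.
Step 3: Verify x_4² - 142·y_4² = 11189889478427033089 - 11189889478427033088 = 1 (should be 1). ✓

(x_1, y_1) = (143, 12); (x_4, y_4) = (3345129217, 280717008).


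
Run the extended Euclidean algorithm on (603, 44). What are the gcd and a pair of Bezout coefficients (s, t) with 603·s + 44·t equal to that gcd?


Euclidean algorithm on (603, 44) — divide until remainder is 0:
  603 = 13 · 44 + 31
  44 = 1 · 31 + 13
  31 = 2 · 13 + 5
  13 = 2 · 5 + 3
  5 = 1 · 3 + 2
  3 = 1 · 2 + 1
  2 = 2 · 1 + 0
gcd(603, 44) = 1.
Track Bezout coefficients alongside the remainders: start with r₀ = 603 = a·1 + b·0 (s = 1, t = 0) and r₁ = 44 = a·0 + b·1 (s = 0, t = 1); each new remainder r_{k+1} = r_{k-1} − q_k·r_k inherits s_{k+1} = s_{k-1} − q_k·s_k, t_{k+1} = t_{k-1} − q_k·t_k, so r_k = a·s_k + b·t_k at every step:
  q = 13: r = 31, s = 1 − 13·0 = 1, t = 0 − 13·1 = -13  (check: 603·1 + 44·(-13) = 31)
  q = 1: r = 13, s = 0 − 1·1 = -1, t = 1 − 1·(-13) = 14  (check: 603·(-1) + 44·14 = 13)
  q = 2: r = 5, s = 1 − 2·(-1) = 3, t = -13 − 2·14 = -41  (check: 603·3 + 44·(-41) = 5)
  q = 2: r = 3, s = -1 − 2·3 = -7, t = 14 − 2·(-41) = 96  (check: 603·(-7) + 44·96 = 3)
  q = 1: r = 2, s = 3 − 1·(-7) = 10, t = -41 − 1·96 = -137  (check: 603·10 + 44·(-137) = 2)
  q = 1: r = 1, s = -7 − 1·10 = -17, t = 96 − 1·(-137) = 233  (check: 603·(-17) + 44·233 = 1)
The row with r = 1 (the gcd) gives the Bezout coefficients s = -17, t = 233.
Result: 603 · (-17) + 44 · (233) = 1.

gcd(603, 44) = 1; s = -17, t = 233 (check: 603·(-17) + 44·233 = 1).


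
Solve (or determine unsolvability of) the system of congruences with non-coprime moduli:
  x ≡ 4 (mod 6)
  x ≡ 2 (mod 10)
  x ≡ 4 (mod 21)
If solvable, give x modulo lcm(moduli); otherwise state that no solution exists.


Moduli 6, 10, 21 are not pairwise coprime, so CRT works modulo lcm(m_i) when all pairwise compatibility conditions hold.
Pairwise compatibility: gcd(m_i, m_j) must divide a_i - a_j for every pair.
Merge one congruence at a time:
  Start: x ≡ 4 (mod 6).
  Combine with x ≡ 2 (mod 10): gcd(6, 10) = 2; 2 - 4 = -2, which IS divisible by 2, so compatible.
    Write x = 4 + 6·t and substitute into x ≡ 2 (mod 10): 6·t ≡ 2 − 4 = -2 (mod 10).
    Divide the congruence (and modulus) by g = 2: 3·t ≡ -1 (mod 5).
    Reduce coefficients mod 5: 3·t ≡ 4 (mod 5).
    The inverse of 3 mod 5 is 2 (since 3·2 = 6 = 1·5 + 1), so t ≡ 2·4 = 8 ≡ 3 (mod 5).
    Then x = 4 + 6·3 = 22, valid modulo lcm(6, 10) = 30: x ≡ 22 (mod 30).
  Combine with x ≡ 4 (mod 21): gcd(30, 21) = 3; 4 - 22 = -18, which IS divisible by 3, so compatible.
    Write x = 22 + 30·t and substitute into x ≡ 4 (mod 21): 30·t ≡ 4 − 22 = -18 (mod 21).
    Divide the congruence (and modulus) by g = 3: 10·t ≡ -6 (mod 7).
    Reduce coefficients mod 7: 3·t ≡ 1 (mod 7).
    The inverse of 3 mod 7 is 5 (since 3·5 = 15 = 2·7 + 1), so t ≡ 5·1 = 5 ≡ 5 (mod 7).
    Then x = 22 + 30·5 = 172, valid modulo lcm(30, 21) = 210: x ≡ 172 (mod 210).
Verify: 172 mod 6 = 4, 172 mod 10 = 2, 172 mod 21 = 4.

x ≡ 172 (mod 210).


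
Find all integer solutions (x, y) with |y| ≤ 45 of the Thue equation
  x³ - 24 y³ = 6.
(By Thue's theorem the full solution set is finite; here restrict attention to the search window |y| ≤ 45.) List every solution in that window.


The equation is x³ - 24y³ = 6. For fixed y, x³ = 24·y³ + 6, so a solution requires the RHS to be a perfect cube.
Strategy: iterate y from -45 to 45, compute RHS = 24·y³ + 6, and check whether it is a (positive or negative) perfect cube.
Check small values of y:
  y = 0: RHS = 6 is not a perfect cube.
  y = 1: RHS = 30 is not a perfect cube.
  y = -1: RHS = -18 is not a perfect cube.
  y = 2: RHS = 198 is not a perfect cube.
  y = -2: RHS = -186 is not a perfect cube.
  y = 3: RHS = 654 is not a perfect cube.
  y = -3: RHS = -642 is not a perfect cube.
Continuing the search up to |y| = 45 finds no solutions either.
No (x, y) in the scanned range satisfies the equation.

No integer solutions with |y| ≤ 45.


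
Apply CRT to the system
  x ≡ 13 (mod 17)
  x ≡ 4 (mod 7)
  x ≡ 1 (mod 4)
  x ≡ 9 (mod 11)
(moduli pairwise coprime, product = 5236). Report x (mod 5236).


Product of moduli M = 17 · 7 · 4 · 11 = 5236.
Merge one congruence at a time:
  Start: x ≡ 13 (mod 17).
  Combine with x ≡ 4 (mod 7); new modulus lcm = 119.
    Write x = 13 + 17·t and substitute into x ≡ 4 (mod 7): 17·t ≡ 4 − 13 = -9 (mod 7).
    Reduce coefficients mod 7: 3·t ≡ 5 (mod 7).
    The inverse of 3 mod 7 is 5 (since 3·5 = 15 = 2·7 + 1), so t ≡ 5·5 = 25 ≡ 4 (mod 7).
    Then x = 13 + 17·4 = 81, valid modulo lcm(17, 7) = 119: x ≡ 81 (mod 119).
  Combine with x ≡ 1 (mod 4); new modulus lcm = 476.
    Write x = 81 + 119·t and substitute into x ≡ 1 (mod 4): 119·t ≡ 1 − 81 = -80 (mod 4).
    Reduce coefficients mod 4: 3·t ≡ 0 (mod 4).
    The inverse of 3 mod 4 is 3 (since 3·3 = 9 = 2·4 + 1), so t ≡ 3·0 = 0 ≡ 0 (mod 4).
    Then x = 81 + 119·0 = 81, valid modulo lcm(119, 4) = 476: x ≡ 81 (mod 476).
  Combine with x ≡ 9 (mod 11); new modulus lcm = 5236.
    Write x = 81 + 476·t and substitute into x ≡ 9 (mod 11): 476·t ≡ 9 − 81 = -72 (mod 11).
    Reduce coefficients mod 11: 3·t ≡ 5 (mod 11).
    The inverse of 3 mod 11 is 4 (since 3·4 = 12 = 1·11 + 1), so t ≡ 4·5 = 20 ≡ 9 (mod 11).
    Then x = 81 + 476·9 = 4365, valid modulo lcm(476, 11) = 5236: x ≡ 4365 (mod 5236).
Verify against each original: 4365 mod 17 = 13, 4365 mod 7 = 4, 4365 mod 4 = 1, 4365 mod 11 = 9.

x ≡ 4365 (mod 5236).


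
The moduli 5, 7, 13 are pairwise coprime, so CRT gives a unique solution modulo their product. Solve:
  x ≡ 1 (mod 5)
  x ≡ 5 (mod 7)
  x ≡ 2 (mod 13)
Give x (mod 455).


Moduli 5, 7, 13 are pairwise coprime; by CRT there is a unique solution modulo M = 5 · 7 · 13 = 455.
Solve pairwise, accumulating the modulus:
  Start with x ≡ 1 (mod 5).
  Combine with x ≡ 5 (mod 7): since gcd(5, 7) = 1, we get a unique residue mod 35.
    Write x = 1 + 5·t and substitute into x ≡ 5 (mod 7): 5·t ≡ 5 − 1 = 4 (mod 7).
    The inverse of 5 mod 7 is 3 (since 5·3 = 15 = 2·7 + 1), so t ≡ 3·4 = 12 ≡ 5 (mod 7).
    Then x = 1 + 5·5 = 26, valid modulo lcm(5, 7) = 35: x ≡ 26 (mod 35).
  Combine with x ≡ 2 (mod 13): since gcd(35, 13) = 1, we get a unique residue mod 455.
    Write x = 26 + 35·t and substitute into x ≡ 2 (mod 13): 35·t ≡ 2 − 26 = -24 (mod 13).
    Reduce coefficients mod 13: 9·t ≡ 2 (mod 13).
    The inverse of 9 mod 13 is 3 (since 9·3 = 27 = 2·13 + 1), so t ≡ 3·2 = 6 ≡ 6 (mod 13).
    Then x = 26 + 35·6 = 236, valid modulo lcm(35, 13) = 455: x ≡ 236 (mod 455).
Verify: 236 mod 5 = 1 ✓, 236 mod 7 = 5 ✓, 236 mod 13 = 2 ✓.

x ≡ 236 (mod 455).


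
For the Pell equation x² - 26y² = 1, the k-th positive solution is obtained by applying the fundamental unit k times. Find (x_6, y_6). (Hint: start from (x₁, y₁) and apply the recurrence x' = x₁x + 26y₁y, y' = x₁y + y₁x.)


Step 1: Find the fundamental solution (x₁, y₁) of x² - 26y² = 1.
  Expand √26 as a continued fraction. a₀ = ⌊√26⌋ = 5; iterate m_{k+1} = d_k·a_k − m_k, d_{k+1} = (26 − m_{k+1}²)/d_k, a_{k+1} = ⌊(a₀ + m_{k+1})/d_{k+1}⌋ (starting m₀ = 0, d₀ = 1), with convergents p_k = a_k·p_{k-1} + p_{k-2}, q_k = a_k·q_{k-1} + q_{k-2} (p₋₁ = 1, q₋₁ = 0):
  k = 0: a₀ = 5; p₀/q₀ = 5/1; p₀² − 26·q₀² = 25 − 26 = -1.
  k = 1: m = 5, d = 1, a = ⌊(5 + 5)/1⌋ = 10; p/q = (10·5 + 1)/(10·1 + 0) = 51/10; p² − 26·q² = 2601 − 2600 = 1.
  The first convergent with p² − 26·q² = 1 gives the fundamental solution (x₁, y₁) = (51, 10).
Step 2: Apply the recurrence (x_{n+1}, y_{n+1}) = (x₁x_n + 26y₁y_n, x₁y_n + y₁x_n) repeatedly.
  From (x_1, y_1) = (51, 10): x_2 = 51·51 + 26·10·10 = 5201; y_2 = 51·10 + 10·51 = 1020.
  From (x_2, y_2) = (5201, 1020): x_3 = 51·5201 + 26·10·1020 = 530451; y_3 = 51·1020 + 10·5201 = 104030.
  From (x_3, y_3) = (530451, 104030): x_4 = 51·530451 + 26·10·104030 = 54100801; y_4 = 51·104030 + 10·530451 = 10610040.
  From (x_4, y_4) = (54100801, 10610040): x_5 = 51·54100801 + 26·10·10610040 = 5517751251; y_5 = 51·10610040 + 10·54100801 = 1082120050.
  From (x_5, y_5) = (5517751251, 1082120050): x_6 = 51·5517751251 + 26·10·1082120050 = 562756526801; y_6 = 51·1082120050 + 10·5517751251 = 110365635060.
Step 3: Verify x_6² - 26·y_6² = 316694908457124631293601 - 316694908457124631293600 = 1 (should be 1). ✓

(x_1, y_1) = (51, 10); (x_6, y_6) = (562756526801, 110365635060).


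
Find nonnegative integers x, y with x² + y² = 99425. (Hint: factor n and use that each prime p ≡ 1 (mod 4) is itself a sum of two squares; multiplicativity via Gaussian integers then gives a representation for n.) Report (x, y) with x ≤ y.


Step 1: Factor n = 99425 = 5^2 · 41 · 97.
Step 2: Check the mod-4 condition on each prime factor: 5 ≡ 1 (mod 4), exponent 2; 41 ≡ 1 (mod 4), exponent 1; 97 ≡ 1 (mod 4), exponent 1.
All primes ≡ 3 (mod 4) appear to even exponent (or don't appear), so by the two-squares theorem n IS expressible as a sum of two squares.
Step 3: Build a representation. Group n = k² · m with k = 5 and m = 41 · 97 = 3977 (a product of primes ≡ 1 (mod 4)); a representation of m scales to one of n via (k·x)² + (k·y)² = k²(x² + y²). Each prime p ≡ 1 (mod 4) is itself a sum of two squares; find a² by testing p − a² for a perfect square:
  41: 41 − 1² = 40, 41 − 2² = 37, 41 − 3² = 32, 41 − 4² = 25 = 5² ⇒ 41 = 4² + 5².
  97: 97 − 1² = 96, 97 − 2² = 93, 97 − 3² = 88, 97 − 4² = 81 = 9² ⇒ 97 = 4² + 9².
  Combine using the Brahmagupta–Fibonacci identity (a² + b²)(c² + d²) = (ac − bd)² + (ad + bc)² = (ac + bd)² + (ad − bc)²:
  41 · 97 = 3977: from (4² + 5²)(4² + 9²), take (4·4 − 5·9, 4·9 + 5·4) = (16 − 45, 36 + 20) = (-29, 56); dropping signs (only squares matter) gives (29, 56); check 29² + 56² = 841 + 3136 = 3977 ✓.
  Scale by k = 5: (5·29, 5·56) = (145, 280).
Step 4: Order so x ≤ y and verify: 145² + 280² = 21025 + 78400 = 99425 = n. ✓

n = 99425 = 145² + 280² (one valid representation with x ≤ y).


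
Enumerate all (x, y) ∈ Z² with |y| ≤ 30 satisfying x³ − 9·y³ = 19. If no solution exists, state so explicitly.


The equation is x³ - 9y³ = 19. For fixed y, x³ = 9·y³ + 19, so a solution requires the RHS to be a perfect cube.
Strategy: iterate y from -30 to 30, compute RHS = 9·y³ + 19, and check whether it is a (positive or negative) perfect cube.
Check small values of y:
  y = 0: RHS = 19 is not a perfect cube.
  y = 1: RHS = 28 is not a perfect cube.
  y = -1: RHS = 10 is not a perfect cube.
  y = 2: RHS = 91 is not a perfect cube.
  y = -2: RHS = -53 is not a perfect cube.
  y = 3: RHS = 262 is not a perfect cube.
  y = -3: RHS = -224 is not a perfect cube.
Continuing the search up to |y| = 30 finds no solutions either.
No (x, y) in the scanned range satisfies the equation.

No integer solutions with |y| ≤ 30.


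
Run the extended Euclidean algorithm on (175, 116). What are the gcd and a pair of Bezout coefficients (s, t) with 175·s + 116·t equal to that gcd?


Euclidean algorithm on (175, 116) — divide until remainder is 0:
  175 = 1 · 116 + 59
  116 = 1 · 59 + 57
  59 = 1 · 57 + 2
  57 = 28 · 2 + 1
  2 = 2 · 1 + 0
gcd(175, 116) = 1.
Track Bezout coefficients alongside the remainders: start with r₀ = 175 = a·1 + b·0 (s = 1, t = 0) and r₁ = 116 = a·0 + b·1 (s = 0, t = 1); each new remainder r_{k+1} = r_{k-1} − q_k·r_k inherits s_{k+1} = s_{k-1} − q_k·s_k, t_{k+1} = t_{k-1} − q_k·t_k, so r_k = a·s_k + b·t_k at every step:
  q = 1: r = 59, s = 1 − 1·0 = 1, t = 0 − 1·1 = -1  (check: 175·1 + 116·(-1) = 59)
  q = 1: r = 57, s = 0 − 1·1 = -1, t = 1 − 1·(-1) = 2  (check: 175·(-1) + 116·2 = 57)
  q = 1: r = 2, s = 1 − 1·(-1) = 2, t = -1 − 1·2 = -3  (check: 175·2 + 116·(-3) = 2)
  q = 28: r = 1, s = -1 − 28·2 = -57, t = 2 − 28·(-3) = 86  (check: 175·(-57) + 116·86 = 1)
The row with r = 1 (the gcd) gives the Bezout coefficients s = -57, t = 86.
Result: 175 · (-57) + 116 · (86) = 1.

gcd(175, 116) = 1; s = -57, t = 86 (check: 175·(-57) + 116·86 = 1).
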